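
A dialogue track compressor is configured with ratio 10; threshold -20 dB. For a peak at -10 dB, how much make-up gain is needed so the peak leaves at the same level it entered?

Overshoot 10 dB → 10/10 = 1 dB after compression, so the compressed level is -20 + 1 = -19 dB.
Make-up = target − compressed = -10 − (-19) = 9 dB.

9 dB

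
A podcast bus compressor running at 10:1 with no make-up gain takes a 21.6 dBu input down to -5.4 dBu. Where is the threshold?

-8.4 dBu

Let T be the threshold. Output overshoot = (input overshoot)/R, so -5.4 − T = (21.6 − T)/10.
10·(-5.4 − T) = 21.6 − T → 9·T = -54 − 21.6 = -75.6.
T = -75.6/9 = -8.4 dBu.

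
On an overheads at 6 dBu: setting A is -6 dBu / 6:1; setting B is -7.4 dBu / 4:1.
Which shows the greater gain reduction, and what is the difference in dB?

A: 12 dB over, compressed to 2 dB over, so 10 dB of GR.
B: 13.4 dB over, compressed to 3.35 dB over, so 10.05 dB of GR.
Difference: 0.05 dB in favour of B.

B, by 0.05 dB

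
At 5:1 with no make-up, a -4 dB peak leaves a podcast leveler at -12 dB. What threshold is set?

Gain reduction = -4 − (-12) = 8 dB; output overshoot = GR / (R − 1) = 8 / 4 = 2 dB.
Threshold = output − output overshoot = -12 − 2 = -14 dB.

-14 dB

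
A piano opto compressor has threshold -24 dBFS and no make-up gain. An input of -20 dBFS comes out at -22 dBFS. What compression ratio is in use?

2:1

Input overshoot = -20 − (-24) = 4 dB; output overshoot = -22 − (-24) = 2 dB.
Ratio = 4 / 2 = 2.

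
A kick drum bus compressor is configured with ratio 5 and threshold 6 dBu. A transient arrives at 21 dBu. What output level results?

The input is 15 dB above the 6 dBu threshold.
5:1 compression reduces that to 15/5 = 3 dB over.
Output = 6 + 3 = 9 dBu.

9 dBu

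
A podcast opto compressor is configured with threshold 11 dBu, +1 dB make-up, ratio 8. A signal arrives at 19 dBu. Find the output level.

13 dBu

19 dBu sits 8 dB over threshold.
The 8 dB excess becomes 1 dB after 8:1 reduction.
So the level is 11 + 1 = 12 dBu; make-up adds 1 dB, giving 13 dBu.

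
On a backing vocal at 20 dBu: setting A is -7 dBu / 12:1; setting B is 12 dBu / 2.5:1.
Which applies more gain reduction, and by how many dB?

A, by 19.95 dB

A: 27 dB over, compressed to 2.25 dB over, so 24.75 dB of GR.
B: 8 dB over, compressed to 3.2 dB over, so 4.8 dB of GR.
A reduces 19.95 dB more.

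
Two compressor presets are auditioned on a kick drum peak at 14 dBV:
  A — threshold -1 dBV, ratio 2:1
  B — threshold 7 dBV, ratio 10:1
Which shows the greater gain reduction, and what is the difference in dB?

A, by 1.2 dB

A: overshoot 15 dB → output overshoot 7.5 dB → GR 7.5 dB.
B: overshoot 7 dB → output overshoot 0.7 dB → GR 6.3 dB.
A applies 1.2 dB more gain reduction.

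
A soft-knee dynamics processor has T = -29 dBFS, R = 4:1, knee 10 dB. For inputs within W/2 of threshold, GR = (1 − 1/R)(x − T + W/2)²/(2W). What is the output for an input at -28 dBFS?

-29.35 dBFS

x − T + W/2 = -28 − (-29) + 5 = 6.
GR = (1 − 1/4) × 6² / 20 = 0.75 × 36 / 20 = 1.35 dB.
Output = -28 − 1.35 = -29.35 dBFS.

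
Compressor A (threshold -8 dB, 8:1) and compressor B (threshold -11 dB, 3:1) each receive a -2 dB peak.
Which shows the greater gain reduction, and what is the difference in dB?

B, by 0.75 dB

A: overshoot 6 dB → output overshoot 0.75 dB → GR 5.25 dB.
B: overshoot 9 dB → output overshoot 3 dB → GR 6 dB.
B applies 0.75 dB more gain reduction.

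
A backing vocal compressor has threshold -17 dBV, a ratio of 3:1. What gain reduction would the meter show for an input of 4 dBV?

Overshoot = 4 − (-17) = 21 dB.
After 3:1 compression the overshoot becomes 21/3 = 7 dB.
GR = overshoot in − overshoot out = 21 − 7 = 14 dB.

14 dB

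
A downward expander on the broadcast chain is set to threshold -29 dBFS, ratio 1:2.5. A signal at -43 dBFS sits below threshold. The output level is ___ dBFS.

The input is 14 dB below the -29 dBFS threshold.
A 1:2.5 expander multiplies undershoot by 2.5: 14 × 2.5 = 35 dB below threshold.
Output = -29 − 35 = -64 dBFS.

-64 dBFS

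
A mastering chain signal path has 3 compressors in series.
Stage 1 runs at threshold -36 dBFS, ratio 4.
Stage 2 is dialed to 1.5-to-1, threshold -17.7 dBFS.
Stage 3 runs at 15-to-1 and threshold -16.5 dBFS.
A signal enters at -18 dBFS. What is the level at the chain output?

Stage 1: 18 dB above -36 dBFS, reduced 4:1 to 4.5 dB above → -31.5 dBFS.
Stage 2: -31.5 dBFS is at or below the -17.7 dBFS threshold — no compression; output -31.5 dBFS.
Stage 3: below threshold (-31.5 ≤ -16.5); passes unchanged; output -31.5 dBFS.

-31.5 dBFS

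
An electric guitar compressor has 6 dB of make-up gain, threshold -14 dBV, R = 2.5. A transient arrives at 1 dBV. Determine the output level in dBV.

-2 dBV

1 dBV sits 15 dB over threshold.
2.5:1 compression reduces that to 15/2.5 = 6 dB over.
That puts the output at -8 dBV; make-up adds 6 dB, giving -2 dBV.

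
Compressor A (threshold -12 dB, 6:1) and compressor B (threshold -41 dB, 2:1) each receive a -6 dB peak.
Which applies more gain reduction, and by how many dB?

B, by 12.5 dB

A: 6 dB over, compressed to 1 dB over, so 5 dB of GR.
B: 35 dB over, compressed to 17.5 dB over, so 17.5 dB of GR.
Difference: 12.5 dB in favour of B.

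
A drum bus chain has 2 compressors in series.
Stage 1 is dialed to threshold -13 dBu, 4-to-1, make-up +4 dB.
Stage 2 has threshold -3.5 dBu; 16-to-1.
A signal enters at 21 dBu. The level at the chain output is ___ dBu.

-3.3125 dBu

Stage 1: 34 dB above -13 dBu, reduced 4:1 to 8.5 dB above → -4.5 dBu; +4 dB make-up → -0.5 dBu.
Stage 2: overshoot 3 dB → 3/16 = 0.1875 dB → -3.3125 dBu.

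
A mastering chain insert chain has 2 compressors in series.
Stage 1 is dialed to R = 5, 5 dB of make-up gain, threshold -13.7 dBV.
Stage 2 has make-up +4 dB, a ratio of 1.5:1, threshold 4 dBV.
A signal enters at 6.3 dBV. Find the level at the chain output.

-0.7 dBV

Stage 1: 20 dB above -13.7 dBV, reduced 5:1 to 4 dB above → -9.7 dBV; +5 dB make-up → -4.7 dBV.
Stage 2: -4.7 dBV ≤ 4 dBV, so stage 2 doesn't engage; make-up brings it to -0.7 dBV.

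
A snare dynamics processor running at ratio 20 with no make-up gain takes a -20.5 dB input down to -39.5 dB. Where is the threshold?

Gain reduction = -20.5 − (-39.5) = 19 dB; output overshoot = GR / (R − 1) = 19 / 19 = 1 dB.
Threshold = output − output overshoot = -39.5 − 1 = -40.5 dB.

-40.5 dB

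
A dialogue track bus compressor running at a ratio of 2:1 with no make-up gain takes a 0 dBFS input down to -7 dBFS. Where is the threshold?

Gain reduction = 0 − (-7) = 7 dB; output overshoot = GR / (R − 1) = 7 / 1 = 7 dB.
Threshold = output − output overshoot = -7 − 7 = -14 dBFS.

-14 dBFS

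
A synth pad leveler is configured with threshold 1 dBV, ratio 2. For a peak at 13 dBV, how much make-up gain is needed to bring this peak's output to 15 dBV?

8 dB

Without make-up, output = threshold + overshoot/2 = 1 + 6 = 7 dBV.
Gap to target: 8 dB.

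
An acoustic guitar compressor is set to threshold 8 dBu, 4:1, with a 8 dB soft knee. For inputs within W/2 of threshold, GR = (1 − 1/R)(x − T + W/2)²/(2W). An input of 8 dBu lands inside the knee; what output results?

7.25 dBu

x − T + W/2 = 8 − 8 + 4 = 4.
GR = (1 − 1/4) × 4² / 16 = 0.75 × 16 / 16 = 0.75 dB.
Output = 8 − 0.75 = 7.25 dBu.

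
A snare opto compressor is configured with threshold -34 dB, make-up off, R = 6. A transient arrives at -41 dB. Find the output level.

-41 dB

-41 dB is 7 dB below the -34 dB threshold, so no gain reduction is applied.
Output = input = -41 dB.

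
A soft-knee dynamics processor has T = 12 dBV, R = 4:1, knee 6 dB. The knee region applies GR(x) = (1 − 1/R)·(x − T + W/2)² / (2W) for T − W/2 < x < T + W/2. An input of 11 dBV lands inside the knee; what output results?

x − T + W/2 = 11 − 12 + 3 = 2.
GR = (1 − 1/4) × 2² / 12 = 0.75 × 4 / 12 = 0.25 dB.
Output = 11 − 0.25 = 10.75 dBV.

10.75 dBV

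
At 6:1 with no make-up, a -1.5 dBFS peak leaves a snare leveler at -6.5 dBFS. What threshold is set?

Let T be the threshold. Output overshoot = (input overshoot)/R, so -6.5 − T = (-1.5 − T)/6.
6·(-6.5 − T) = -1.5 − T → 5·T = -39 − (-1.5) = -37.5.
T = -37.5/5 = -7.5 dBFS.

-7.5 dBFS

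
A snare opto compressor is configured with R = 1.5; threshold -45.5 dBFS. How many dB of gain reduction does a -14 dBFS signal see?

The signal is 31.5 dB above threshold.
At 1.5:1, output sits 31.5/1.5 = 21 dB above threshold.
GR = overshoot in − overshoot out = 31.5 − 21 = 10.5 dB.

10.5 dB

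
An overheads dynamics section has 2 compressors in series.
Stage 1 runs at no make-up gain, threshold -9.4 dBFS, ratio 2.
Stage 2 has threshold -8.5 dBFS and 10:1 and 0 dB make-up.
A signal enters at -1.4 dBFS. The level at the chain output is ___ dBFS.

-8.19 dBFS

Stage 1: overshoot 8 dB → 8/2 = 4 dB → -5.4 dBFS.
Stage 2: -5.4 dBFS is 3.1 dB over -8.5 dBFS; at 10:1 that becomes 0.31 dB over, giving -8.19 dBFS.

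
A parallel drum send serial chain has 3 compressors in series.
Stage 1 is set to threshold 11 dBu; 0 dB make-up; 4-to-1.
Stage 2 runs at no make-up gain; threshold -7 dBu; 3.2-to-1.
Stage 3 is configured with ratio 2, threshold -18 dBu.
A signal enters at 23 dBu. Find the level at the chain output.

Stage 1: 12 dB above 11 dBu, reduced 4:1 to 3 dB above → 14 dBu.
Stage 2: 21 dB above -7 dBu, reduced 3.2:1 to 6.5625 dB above → -0.4375 dBu.
Stage 3: -0.4375 dBu is 17.5625 dB over -18 dBu; at 2:1 that becomes 8.78125 dB over, giving -9.21875 dBu.

-9.21875 dBu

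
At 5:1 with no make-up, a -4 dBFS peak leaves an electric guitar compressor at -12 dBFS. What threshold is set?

-14 dBFS

Gain reduction = -4 − (-12) = 8 dB; output overshoot = GR / (R − 1) = 8 / 4 = 2 dB.
Threshold = output − output overshoot = -12 − 2 = -14 dBFS.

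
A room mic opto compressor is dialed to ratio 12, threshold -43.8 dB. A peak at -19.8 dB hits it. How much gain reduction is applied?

Overshoot = -19.8 − (-43.8) = 24 dB.
A 12:1 ratio leaves 2 dB of that excess.
So the signal is attenuated by 24 − 2 = 22 dB.

22 dB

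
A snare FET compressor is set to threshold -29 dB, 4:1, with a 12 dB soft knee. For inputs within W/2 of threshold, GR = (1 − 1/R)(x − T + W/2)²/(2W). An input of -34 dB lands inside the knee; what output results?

x − T + W/2 = -34 − (-29) + 6 = 1.
GR = (1 − 1/4) × 1² / 24 = 0.75 × 1 / 24 = 0.03125 dB.
Output = -34 − 0.03125 = -34.03125 dB.

-34.03125 dB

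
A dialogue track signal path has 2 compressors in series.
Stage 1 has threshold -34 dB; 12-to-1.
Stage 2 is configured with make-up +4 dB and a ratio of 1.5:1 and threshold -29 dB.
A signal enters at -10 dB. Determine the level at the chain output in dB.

-28 dB

Stage 1: overshoot 24 dB → 24/12 = 2 dB → -32 dB.
Stage 2: -32 dB is at or below the -29 dB threshold — no compression; make-up brings it to -28 dB.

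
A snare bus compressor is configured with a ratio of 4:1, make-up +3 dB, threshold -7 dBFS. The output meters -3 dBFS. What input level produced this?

-3 dBFS

Remove make-up: -3 − 3 = -6 dBFS.
That's 1 dB above the -7 dBFS threshold.
Undo the ratio: input overshoot = 1 × 4 = 4 dB, giving input = -3 dBFS.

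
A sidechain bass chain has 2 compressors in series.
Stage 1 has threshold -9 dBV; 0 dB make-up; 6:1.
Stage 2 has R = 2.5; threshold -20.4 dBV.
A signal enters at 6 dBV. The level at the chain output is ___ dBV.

Stage 1: 15 dB above -9 dBV, reduced 6:1 to 2.5 dB above → -6.5 dBV.
Stage 2: overshoot 13.9 dB → 13.9/2.5 = 5.56 dB → -14.84 dBV.

-14.84 dBV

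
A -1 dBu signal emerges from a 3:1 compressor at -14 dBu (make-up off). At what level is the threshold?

-20.5 dBu

Input is 19.5 dB above T (since output overshoot × R = input overshoot: (-14 − T)·3 = -1 − T gives T = -20.5 dBu).
Check: -20.5 + (-1 − (-20.5))/3 = -20.5 + 6.5 = -14 dBu. ✓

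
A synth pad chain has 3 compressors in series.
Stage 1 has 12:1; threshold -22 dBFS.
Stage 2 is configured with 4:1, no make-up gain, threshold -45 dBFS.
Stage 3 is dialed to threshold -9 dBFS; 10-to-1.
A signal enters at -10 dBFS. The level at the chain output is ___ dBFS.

-39 dBFS

Stage 1: overshoot 12 dB → 12/12 = 1 dB → -21 dBFS.
Stage 2: 24 dB above -45 dBFS, reduced 4:1 to 6 dB above → -39 dBFS.
Stage 3: below threshold (-39 ≤ -9); passes unchanged; output -39 dBFS.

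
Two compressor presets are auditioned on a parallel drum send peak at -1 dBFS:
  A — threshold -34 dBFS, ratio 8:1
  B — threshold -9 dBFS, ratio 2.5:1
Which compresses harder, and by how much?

A: 33 dB over, compressed to 4.125 dB over, so 28.875 dB of GR.
B: 8 dB over, compressed to 3.2 dB over, so 4.8 dB of GR.
A reduces 24.075 dB more.

A, by 24.075 dB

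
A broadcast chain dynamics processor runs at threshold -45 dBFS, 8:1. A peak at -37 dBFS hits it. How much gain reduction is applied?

7 dB

The signal is 8 dB above threshold.
At 8:1, output sits 8/8 = 1 dB above threshold.
So the signal is attenuated by 8 − 1 = 7 dB.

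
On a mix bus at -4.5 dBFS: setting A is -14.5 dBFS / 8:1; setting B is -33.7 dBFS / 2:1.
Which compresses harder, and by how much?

B, by 5.85 dB

A: GR = 10 − 10/8 = 8.75 dB.
B: GR = 29.2 − 29.2/2 = 14.6 dB.
B reduces 5.85 dB more.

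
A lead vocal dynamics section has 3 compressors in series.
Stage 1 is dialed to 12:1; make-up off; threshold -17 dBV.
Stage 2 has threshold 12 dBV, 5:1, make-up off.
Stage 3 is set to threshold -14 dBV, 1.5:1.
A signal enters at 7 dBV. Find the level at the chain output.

Stage 1: 7 dBV is 24 dB over -17 dBV; at 12:1 that becomes 2 dB over, giving -15 dBV.
Stage 2: below threshold (-15 ≤ 12); passes unchanged; output -15 dBV.
Stage 3: -15 dBV is at or below the -14 dBV threshold — no compression; output -15 dBV.

-15 dBV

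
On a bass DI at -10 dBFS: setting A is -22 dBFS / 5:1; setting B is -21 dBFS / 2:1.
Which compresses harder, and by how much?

A: overshoot 12 dB → output overshoot 2.4 dB → GR 9.6 dB.
B: overshoot 11 dB → output overshoot 5.5 dB → GR 5.5 dB.
A reduces 4.1 dB more.

A, by 4.1 dB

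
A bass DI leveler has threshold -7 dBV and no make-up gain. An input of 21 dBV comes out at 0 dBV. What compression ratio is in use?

Input overshoot = 21 − (-7) = 28 dB; output overshoot = 0 − (-7) = 7 dB.
Ratio = 28 / 7 = 4.

4:1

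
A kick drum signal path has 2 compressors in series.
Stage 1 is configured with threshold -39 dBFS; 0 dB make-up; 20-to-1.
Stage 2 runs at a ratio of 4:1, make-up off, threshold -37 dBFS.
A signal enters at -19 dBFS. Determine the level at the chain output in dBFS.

-38 dBFS

Stage 1: 20 dB above -39 dBFS, reduced 20:1 to 1 dB above → -38 dBFS.
Stage 2: below threshold (-38 ≤ -37); passes unchanged; output -38 dBFS.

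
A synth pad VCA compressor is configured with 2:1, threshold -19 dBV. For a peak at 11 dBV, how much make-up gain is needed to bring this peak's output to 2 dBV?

Overshoot 30 dB → 30/2 = 15 dB after compression, so the compressed level is -19 + 15 = -4 dBV.
Make-up = target − compressed = 2 − (-4) = 6 dB.

6 dB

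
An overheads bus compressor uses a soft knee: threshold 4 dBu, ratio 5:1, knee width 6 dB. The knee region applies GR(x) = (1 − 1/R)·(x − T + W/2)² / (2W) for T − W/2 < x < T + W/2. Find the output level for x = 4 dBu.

x − T + W/2 = 4 − 4 + 3 = 3.
GR = (1 − 1/5) × 3² / 12 = 0.8 × 9 / 12 = 0.6 dB.
Output = 4 − 0.6 = 3.4 dBu.

3.4 dBu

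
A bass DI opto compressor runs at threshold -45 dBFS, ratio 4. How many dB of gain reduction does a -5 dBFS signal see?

30 dB

-5 dBFS exceeds the threshold by 40 dB.
A 4:1 ratio leaves 10 dB of that excess.
So the signal is attenuated by 40 − 10 = 30 dB.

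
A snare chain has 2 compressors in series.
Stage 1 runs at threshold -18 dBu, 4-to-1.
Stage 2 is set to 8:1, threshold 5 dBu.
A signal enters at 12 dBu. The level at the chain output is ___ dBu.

-10.5 dBu

Stage 1: 30 dB above -18 dBu, reduced 4:1 to 7.5 dB above → -10.5 dBu.
Stage 2: -10.5 dBu is at or below the 5 dBu threshold — no compression; output -10.5 dBu.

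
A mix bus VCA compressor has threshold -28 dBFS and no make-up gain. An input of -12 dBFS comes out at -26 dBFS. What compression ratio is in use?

8:1

Input overshoot = -12 − (-28) = 16 dB; output overshoot = -26 − (-28) = 2 dB.
Ratio = 16 / 2 = 8.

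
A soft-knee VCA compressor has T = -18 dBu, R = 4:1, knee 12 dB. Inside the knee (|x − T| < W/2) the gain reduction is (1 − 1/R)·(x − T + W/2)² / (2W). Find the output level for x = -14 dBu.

-17.125 dBu

x − T + W/2 = -14 − (-18) + 6 = 10.
GR = (1 − 1/4) × 10² / 24 = 0.75 × 100 / 24 = 3.125 dB.
Output = -14 − 3.125 = -17.125 dBu.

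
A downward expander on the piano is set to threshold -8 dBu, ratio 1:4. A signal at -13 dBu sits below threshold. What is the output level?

Undershoot = (-8) − (-13) = 5 dB.
At 1:4, that expands to 20 dB under threshold.
Output = -8 − 20 = -28 dBu.

-28 dBu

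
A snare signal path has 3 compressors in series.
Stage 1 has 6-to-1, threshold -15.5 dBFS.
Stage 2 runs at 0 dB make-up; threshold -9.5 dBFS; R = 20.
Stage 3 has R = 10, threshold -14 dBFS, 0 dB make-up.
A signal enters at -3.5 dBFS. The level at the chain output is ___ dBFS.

-13.95 dBFS

Stage 1: overshoot 12 dB → 12/6 = 2 dB → -13.5 dBFS.
Stage 2: -13.5 dBFS ≤ -9.5 dBFS, so stage 2 doesn't engage; output -13.5 dBFS.
Stage 3: overshoot 0.5 dB → 0.5/10 = 0.05 dB → -13.95 dBFS.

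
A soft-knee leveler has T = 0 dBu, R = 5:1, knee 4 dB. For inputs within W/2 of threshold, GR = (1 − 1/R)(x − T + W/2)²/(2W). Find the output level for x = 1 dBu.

x − T + W/2 = 1 − 0 + 2 = 3.
GR = (1 − 1/5) × 3² / 8 = 0.8 × 9 / 8 = 0.9 dB.
Output = 1 − 0.9 = 0.1 dBu.

0.1 dBu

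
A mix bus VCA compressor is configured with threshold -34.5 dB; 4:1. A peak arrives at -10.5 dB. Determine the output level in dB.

-28.5 dB

The input is 24 dB above the -34.5 dB threshold.
The 24 dB excess becomes 6 dB after 4:1 reduction.
Output = -34.5 + 6 = -28.5 dB.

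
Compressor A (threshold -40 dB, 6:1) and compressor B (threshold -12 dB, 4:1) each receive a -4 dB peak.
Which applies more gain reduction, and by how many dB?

A, by 24 dB

A: overshoot 36 dB → output overshoot 6 dB → GR 30 dB.
B: overshoot 8 dB → output overshoot 2 dB → GR 6 dB.
Difference: 24 dB in favour of A.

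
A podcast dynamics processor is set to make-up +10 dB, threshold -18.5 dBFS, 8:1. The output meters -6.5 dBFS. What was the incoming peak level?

-2.5 dBFS

Stripping the +10 dB make-up gives -16.5 dBFS at the gain stage.
Post-compression overshoot = -16.5 − (-18.5) = 2 dB.
Input overshoot = R × output overshoot = 16 dB → input = -18.5 + 16 = -2.5 dBFS.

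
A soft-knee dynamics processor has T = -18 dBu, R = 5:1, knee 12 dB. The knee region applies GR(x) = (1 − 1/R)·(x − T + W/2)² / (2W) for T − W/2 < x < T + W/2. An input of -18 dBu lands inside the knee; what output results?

-19.2 dBu

x − T + W/2 = -18 − (-18) + 6 = 6.
GR = (1 − 1/5) × 6² / 24 = 0.8 × 36 / 24 = 1.2 dB.
Output = -18 − 1.2 = -19.2 dBu.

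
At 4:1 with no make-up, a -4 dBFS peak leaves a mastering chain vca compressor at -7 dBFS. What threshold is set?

-8 dBFS

Let T be the threshold. Output overshoot = (input overshoot)/R, so -7 − T = (-4 − T)/4.
4·(-7 − T) = -4 − T → 3·T = -28 − (-4) = -24.
T = -24/3 = -8 dBFS.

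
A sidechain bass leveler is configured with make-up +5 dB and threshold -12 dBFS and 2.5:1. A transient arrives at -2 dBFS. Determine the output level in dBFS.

-2 dBFS sits 10 dB over threshold.
The 10 dB excess becomes 4 dB after 2.5:1 reduction.
That puts the output at -8 dBFS; make-up adds 5 dB, giving -3 dBFS.

-3 dBFS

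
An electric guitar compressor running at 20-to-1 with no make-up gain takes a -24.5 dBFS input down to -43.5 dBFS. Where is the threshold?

-44.5 dBFS

Let T be the threshold. Output overshoot = (input overshoot)/R, so -43.5 − T = (-24.5 − T)/20.
20·(-43.5 − T) = -24.5 − T → 19·T = -870 − (-24.5) = -845.5.
T = -845.5/19 = -44.5 dBFS.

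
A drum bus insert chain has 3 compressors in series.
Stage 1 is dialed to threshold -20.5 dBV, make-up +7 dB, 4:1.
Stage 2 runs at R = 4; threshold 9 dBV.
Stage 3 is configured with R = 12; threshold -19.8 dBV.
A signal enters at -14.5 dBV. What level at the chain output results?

-19.15 dBV

Stage 1: -14.5 dBV is 6 dB over -20.5 dBV; at 4:1 that becomes 1.5 dB over, giving -19 dBV; +7 dB make-up → -12 dBV.
Stage 2: below threshold (-12 ≤ 9); passes unchanged; output -12 dBV.
Stage 3: overshoot 7.8 dB → 7.8/12 = 0.65 dB → -19.15 dBV.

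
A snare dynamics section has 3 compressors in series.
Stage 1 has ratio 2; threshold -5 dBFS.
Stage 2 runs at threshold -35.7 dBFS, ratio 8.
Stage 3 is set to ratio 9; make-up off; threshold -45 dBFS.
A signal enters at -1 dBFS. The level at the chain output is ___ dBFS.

Stage 1: 4 dB above -5 dBFS, reduced 2:1 to 2 dB above → -3 dBFS.
Stage 2: overshoot 32.7 dB → 32.7/8 = 4.0875 dB → -31.6125 dBFS.
Stage 3: overshoot 13.3875 dB → 13.3875/9 = 1.4875 dB → -43.5125 dBFS.

-43.5125 dBFS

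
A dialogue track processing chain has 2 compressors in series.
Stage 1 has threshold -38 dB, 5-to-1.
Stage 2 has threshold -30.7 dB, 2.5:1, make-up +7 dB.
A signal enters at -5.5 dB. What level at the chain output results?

Stage 1: -5.5 dB is 32.5 dB over -38 dB; at 5:1 that becomes 6.5 dB over, giving -31.5 dB.
Stage 2: below threshold (-31.5 ≤ -30.7); passes unchanged; make-up brings it to -24.5 dB.

-24.5 dB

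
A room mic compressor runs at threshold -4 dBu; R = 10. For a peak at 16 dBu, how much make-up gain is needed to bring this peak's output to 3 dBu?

5 dB

Overshoot 20 dB → 20/10 = 2 dB after compression, so the compressed level is -4 + 2 = -2 dBu.
Make-up = target − compressed = 3 − (-2) = 5 dB.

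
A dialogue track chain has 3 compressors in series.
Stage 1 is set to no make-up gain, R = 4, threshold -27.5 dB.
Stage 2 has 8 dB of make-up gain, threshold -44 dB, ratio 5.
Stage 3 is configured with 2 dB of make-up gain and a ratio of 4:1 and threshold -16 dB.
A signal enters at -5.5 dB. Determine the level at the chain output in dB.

Stage 1: overshoot 22 dB → 22/4 = 5.5 dB → -22 dB.
Stage 2: overshoot 22 dB → 22/5 = 4.4 dB → -39.6 dB; +8 dB make-up → -31.6 dB.
Stage 3: -31.6 dB ≤ -16 dB, so stage 3 doesn't engage; make-up brings it to -29.6 dB.

-29.6 dB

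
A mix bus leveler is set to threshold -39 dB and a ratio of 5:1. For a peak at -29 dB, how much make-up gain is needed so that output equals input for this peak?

The peak compresses to -39 + 10/5 = -37 dB.
To reach -29 dB requires -29 − (-37) = 8 dB of make-up.

8 dB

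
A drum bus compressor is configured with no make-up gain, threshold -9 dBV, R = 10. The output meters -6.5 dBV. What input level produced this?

That's 2.5 dB above the -9 dBV threshold.
Input overshoot = R × output overshoot = 25 dB → input = -9 + 25 = 16 dBV.

16 dBV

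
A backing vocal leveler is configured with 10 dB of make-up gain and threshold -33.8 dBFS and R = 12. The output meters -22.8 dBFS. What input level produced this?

-21.8 dBFS

Stripping the +10 dB make-up gives -32.8 dBFS at the gain stage.
That's 1 dB above the -33.8 dBFS threshold.
Undo the ratio: input overshoot = 1 × 12 = 12 dB, giving input = -21.8 dBFS.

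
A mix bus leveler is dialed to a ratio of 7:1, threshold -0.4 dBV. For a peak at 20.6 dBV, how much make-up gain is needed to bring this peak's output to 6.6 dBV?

The peak compresses to -0.4 + 21/7 = 2.6 dBV.
To reach 6.6 dBV requires 6.6 − 2.6 = 4 dB of make-up.

4 dB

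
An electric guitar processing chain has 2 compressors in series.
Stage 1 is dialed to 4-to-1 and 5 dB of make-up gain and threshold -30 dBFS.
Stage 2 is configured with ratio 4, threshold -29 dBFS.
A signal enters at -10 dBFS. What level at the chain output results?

-26.75 dBFS

Stage 1: -10 dBFS is 20 dB over -30 dBFS; at 4:1 that becomes 5 dB over, giving -25 dBFS; +5 dB make-up → -20 dBFS.
Stage 2: 9 dB above -29 dBFS, reduced 4:1 to 2.25 dB above → -26.75 dBFS.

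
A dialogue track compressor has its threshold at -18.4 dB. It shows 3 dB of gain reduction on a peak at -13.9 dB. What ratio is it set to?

Input overshoot = -13.9 − (-18.4) = 4.5 dB.
Output overshoot = 4.5 − 3 = 1.5 dB.
Ratio = input overshoot / output overshoot = 4.5 / 1.5 = 3.

3:1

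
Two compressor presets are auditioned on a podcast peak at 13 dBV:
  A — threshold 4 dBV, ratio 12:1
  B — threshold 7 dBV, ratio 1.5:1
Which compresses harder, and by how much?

A, by 6.25 dB

A: overshoot 9 dB → output overshoot 0.75 dB → GR 8.25 dB.
B: overshoot 6 dB → output overshoot 4 dB → GR 2 dB.
A reduces 6.25 dB more.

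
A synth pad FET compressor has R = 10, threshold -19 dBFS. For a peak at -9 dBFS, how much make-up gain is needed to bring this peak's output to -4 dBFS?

Overshoot 10 dB → 10/10 = 1 dB after compression, so the compressed level is -19 + 1 = -18 dBFS.
Make-up = target − compressed = -4 − (-18) = 14 dB.

14 dB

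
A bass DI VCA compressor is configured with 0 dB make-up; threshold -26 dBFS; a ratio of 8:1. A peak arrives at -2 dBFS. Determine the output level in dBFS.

-2 dBFS sits 24 dB over threshold.
At 8:1 the overshoot is divided by 8, leaving 3 dB above threshold.
That puts the output at -23 dBFS.

-23 dBFS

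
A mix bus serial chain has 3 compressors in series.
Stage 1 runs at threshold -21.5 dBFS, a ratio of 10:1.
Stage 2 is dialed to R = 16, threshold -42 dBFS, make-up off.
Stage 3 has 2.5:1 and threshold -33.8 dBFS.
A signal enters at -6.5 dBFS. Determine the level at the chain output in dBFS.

-40.625 dBFS

Stage 1: overshoot 15 dB → 15/10 = 1.5 dB → -20 dBFS.
Stage 2: -20 dBFS is 22 dB over -42 dBFS; at 16:1 that becomes 1.375 dB over, giving -40.625 dBFS.
Stage 3: -40.625 dBFS ≤ -33.8 dBFS, so stage 3 doesn't engage; output -40.625 dBFS.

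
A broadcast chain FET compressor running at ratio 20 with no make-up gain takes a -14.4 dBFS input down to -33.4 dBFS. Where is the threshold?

-34.4 dBFS

Input is 20 dB above T (since output overshoot × R = input overshoot: (-33.4 − T)·20 = -14.4 − T gives T = -34.4 dBFS).
Check: -34.4 + (-14.4 − (-34.4))/20 = -34.4 + 1 = -33.4 dBFS. ✓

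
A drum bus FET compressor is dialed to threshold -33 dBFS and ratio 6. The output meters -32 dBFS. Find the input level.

-27 dBFS

That's 1 dB above the -33 dBFS threshold.
Undo the ratio: input overshoot = 1 × 6 = 6 dB, giving input = -27 dBFS.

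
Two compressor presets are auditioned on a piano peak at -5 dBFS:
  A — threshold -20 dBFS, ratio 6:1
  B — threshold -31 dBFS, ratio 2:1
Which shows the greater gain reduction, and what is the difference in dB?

A: 15 dB over, compressed to 2.5 dB over, so 12.5 dB of GR.
B: 26 dB over, compressed to 13 dB over, so 13 dB of GR.
Difference: 0.5 dB in favour of B.

B, by 0.5 dB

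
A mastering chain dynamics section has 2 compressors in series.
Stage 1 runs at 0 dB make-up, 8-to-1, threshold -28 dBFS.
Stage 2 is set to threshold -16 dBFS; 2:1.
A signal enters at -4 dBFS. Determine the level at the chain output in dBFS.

-25 dBFS

Stage 1: overshoot 24 dB → 24/8 = 3 dB → -25 dBFS.
Stage 2: below threshold (-25 ≤ -16); passes unchanged; output -25 dBFS.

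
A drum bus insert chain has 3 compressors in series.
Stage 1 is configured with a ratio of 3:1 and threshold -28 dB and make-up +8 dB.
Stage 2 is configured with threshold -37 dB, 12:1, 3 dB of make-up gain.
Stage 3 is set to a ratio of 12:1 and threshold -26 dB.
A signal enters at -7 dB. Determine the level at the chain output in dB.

-32 dB

Stage 1: overshoot 21 dB → 21/3 = 7 dB → -21 dB; +8 dB make-up → -13 dB.
Stage 2: -13 dB is 24 dB over -37 dB; at 12:1 that becomes 2 dB over, giving -35 dB; +3 dB make-up → -32 dB.
Stage 3: below threshold (-32 ≤ -26); passes unchanged; output -32 dB.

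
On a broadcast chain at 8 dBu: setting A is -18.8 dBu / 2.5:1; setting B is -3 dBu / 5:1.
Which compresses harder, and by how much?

A, by 7.28 dB

A: overshoot 26.8 dB → output overshoot 10.72 dB → GR 16.08 dB.
B: overshoot 11 dB → output overshoot 2.2 dB → GR 8.8 dB.
Difference: 7.28 dB in favour of A.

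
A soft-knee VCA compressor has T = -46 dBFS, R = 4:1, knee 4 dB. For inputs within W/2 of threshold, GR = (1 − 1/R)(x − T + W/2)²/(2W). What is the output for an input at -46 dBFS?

-46.375 dBFS

x − T + W/2 = -46 − (-46) + 2 = 2.
GR = (1 − 1/4) × 2² / 8 = 0.75 × 4 / 8 = 0.375 dB.
Output = -46 − 0.375 = -46.375 dBFS.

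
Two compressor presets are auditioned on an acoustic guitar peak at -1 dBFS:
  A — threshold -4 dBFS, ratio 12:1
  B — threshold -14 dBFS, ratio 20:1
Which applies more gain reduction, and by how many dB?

A: overshoot 3 dB → output overshoot 0.25 dB → GR 2.75 dB.
B: overshoot 13 dB → output overshoot 0.65 dB → GR 12.35 dB.
Difference: 9.6 dB in favour of B.

B, by 9.6 dB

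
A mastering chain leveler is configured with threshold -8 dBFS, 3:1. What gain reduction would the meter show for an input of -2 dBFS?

-2 dBFS exceeds the threshold by 6 dB.
At 3:1, output sits 6/3 = 2 dB above threshold.
So the signal is attenuated by 6 − 2 = 4 dB.

4 dB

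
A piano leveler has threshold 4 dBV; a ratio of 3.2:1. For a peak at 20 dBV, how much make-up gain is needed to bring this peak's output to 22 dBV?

Without make-up, output = threshold + overshoot/3.2 = 4 + 5 = 9 dBV.
Gap to target: 13 dB.

13 dB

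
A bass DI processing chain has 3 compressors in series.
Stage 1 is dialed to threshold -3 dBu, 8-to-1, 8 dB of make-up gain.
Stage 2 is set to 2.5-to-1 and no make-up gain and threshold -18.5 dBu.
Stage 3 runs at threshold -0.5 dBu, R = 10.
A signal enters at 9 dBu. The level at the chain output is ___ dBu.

-8.5 dBu

Stage 1: 9 dBu is 12 dB over -3 dBu; at 8:1 that becomes 1.5 dB over, giving -1.5 dBu; +8 dB make-up → 6.5 dBu.
Stage 2: 6.5 dBu is 25 dB over -18.5 dBu; at 2.5:1 that becomes 10 dB over, giving -8.5 dBu.
Stage 3: below threshold (-8.5 ≤ -0.5); passes unchanged; output -8.5 dBu.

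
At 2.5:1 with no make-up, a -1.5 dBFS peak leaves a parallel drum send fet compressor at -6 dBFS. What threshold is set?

Gain reduction = -1.5 − (-6) = 4.5 dB; output overshoot = GR / (R − 1) = 4.5 / 1.5 = 3 dB.
Threshold = output − output overshoot = -6 − 3 = -9 dBFS.

-9 dBFS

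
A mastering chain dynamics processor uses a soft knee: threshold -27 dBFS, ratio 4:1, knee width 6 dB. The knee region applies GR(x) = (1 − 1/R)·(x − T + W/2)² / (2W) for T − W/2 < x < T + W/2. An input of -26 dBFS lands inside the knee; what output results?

x − T + W/2 = -26 − (-27) + 3 = 4.
GR = (1 − 1/4) × 4² / 12 = 0.75 × 16 / 12 = 1 dB.
Output = -26 − 1 = -27 dBFS.

-27 dBFS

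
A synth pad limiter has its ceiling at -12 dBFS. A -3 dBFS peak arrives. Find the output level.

A brickwall limiter is an ∞:1 compressor: any input above the ceiling is clamped to -12 dBFS.

-12 dBFS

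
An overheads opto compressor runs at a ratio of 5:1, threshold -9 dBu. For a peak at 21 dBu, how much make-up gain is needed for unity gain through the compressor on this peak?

24 dB

Overshoot 30 dB → 30/5 = 6 dB after compression, so the compressed level is -9 + 6 = -3 dBu.
Make-up = target − compressed = 21 − (-3) = 24 dB.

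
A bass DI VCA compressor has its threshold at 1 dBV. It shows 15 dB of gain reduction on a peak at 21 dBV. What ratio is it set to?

4:1

Input overshoot = 21 − 1 = 20 dB.
Output overshoot = 20 − 15 = 5 dB.
Ratio = input overshoot / output overshoot = 20 / 5 = 4.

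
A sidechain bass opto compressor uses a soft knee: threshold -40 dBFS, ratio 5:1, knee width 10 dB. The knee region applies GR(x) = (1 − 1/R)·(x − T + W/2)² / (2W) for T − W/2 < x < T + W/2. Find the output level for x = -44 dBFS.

x − T + W/2 = -44 − (-40) + 5 = 1.
GR = (1 − 1/5) × 1² / 20 = 0.8 × 1 / 20 = 0.04 dB.
Output = -44 − 0.04 = -44.04 dBFS.

-44.04 dBFS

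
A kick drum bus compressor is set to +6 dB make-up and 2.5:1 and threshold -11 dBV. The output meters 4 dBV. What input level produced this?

Before make-up, the level was 4 − 6 = -2 dBV.
The compressed level sits -2 − (-11) = 9 dB over threshold.
Input overshoot = R × output overshoot = 22.5 dB → input = -11 + 22.5 = 11.5 dBV.

11.5 dBV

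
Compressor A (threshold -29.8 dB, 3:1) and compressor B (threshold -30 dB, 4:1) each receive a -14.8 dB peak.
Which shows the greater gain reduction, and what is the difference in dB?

A: GR = 15 − 15/3 = 10 dB.
B: GR = 15.2 − 15.2/4 = 11.4 dB.
Difference: 1.4 dB in favour of B.

B, by 1.4 dB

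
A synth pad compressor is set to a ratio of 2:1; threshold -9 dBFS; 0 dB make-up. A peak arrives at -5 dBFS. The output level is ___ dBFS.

-7 dBFS

The input is 4 dB above the -9 dBFS threshold.
2:1 compression reduces that to 4/2 = 2 dB over.
So the level is -9 + 2 = -7 dBFS.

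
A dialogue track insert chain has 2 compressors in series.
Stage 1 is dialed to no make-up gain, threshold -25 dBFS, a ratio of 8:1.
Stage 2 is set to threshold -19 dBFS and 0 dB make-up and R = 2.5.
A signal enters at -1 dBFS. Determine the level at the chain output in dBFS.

-22 dBFS

Stage 1: -1 dBFS is 24 dB over -25 dBFS; at 8:1 that becomes 3 dB over, giving -22 dBFS.
Stage 2: -22 dBFS ≤ -19 dBFS, so stage 2 doesn't engage; output -22 dBFS.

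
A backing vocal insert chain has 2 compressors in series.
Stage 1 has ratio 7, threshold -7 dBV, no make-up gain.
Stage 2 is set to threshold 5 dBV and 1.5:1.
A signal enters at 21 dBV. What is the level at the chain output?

Stage 1: 21 dBV is 28 dB over -7 dBV; at 7:1 that becomes 4 dB over, giving -3 dBV.
Stage 2: -3 dBV is at or below the 5 dBV threshold — no compression; output -3 dBV.

-3 dBV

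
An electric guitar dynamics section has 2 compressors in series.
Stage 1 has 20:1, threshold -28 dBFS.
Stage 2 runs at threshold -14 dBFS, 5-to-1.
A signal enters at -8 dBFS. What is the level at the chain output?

Stage 1: 20 dB above -28 dBFS, reduced 20:1 to 1 dB above → -27 dBFS.
Stage 2: -27 dBFS is at or below the -14 dBFS threshold — no compression; output -27 dBFS.

-27 dBFS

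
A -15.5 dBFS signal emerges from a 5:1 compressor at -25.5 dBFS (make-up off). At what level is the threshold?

Let T be the threshold. Output overshoot = (input overshoot)/R, so -25.5 − T = (-15.5 − T)/5.
5·(-25.5 − T) = -15.5 − T → 4·T = -127.5 − (-15.5) = -112.
T = -112/4 = -28 dBFS.

-28 dBFS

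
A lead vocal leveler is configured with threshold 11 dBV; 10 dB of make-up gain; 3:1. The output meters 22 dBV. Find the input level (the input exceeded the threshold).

14 dBV

Stripping the +10 dB make-up gives 12 dBV at the gain stage.
The compressed level sits 12 − 11 = 1 dB over threshold.
Input overshoot = R × output overshoot = 3 dB → input = 11 + 3 = 14 dBV.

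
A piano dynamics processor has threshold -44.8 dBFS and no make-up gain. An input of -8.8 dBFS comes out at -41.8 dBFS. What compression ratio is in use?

12:1

Input overshoot = -8.8 − (-44.8) = 36 dB; output overshoot = -41.8 − (-44.8) = 3 dB.
Ratio = 36 / 3 = 12.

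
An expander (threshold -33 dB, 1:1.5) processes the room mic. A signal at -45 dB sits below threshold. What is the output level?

-51 dB

Below threshold, a 1:1.5 expander applies gain = (1.5−1)×(T − x) of attenuation.
(1.5−1) × 12 = 6 dB, so output = -45 − 6 = -51 dB.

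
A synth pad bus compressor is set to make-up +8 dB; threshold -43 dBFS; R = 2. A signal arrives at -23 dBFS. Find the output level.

-23 dBFS sits 20 dB over threshold.
The 20 dB excess becomes 10 dB after 2:1 reduction.
Output = -43 + 10 = -33 dBFS; make-up adds 8 dB, giving -25 dBFS.

-25 dBFS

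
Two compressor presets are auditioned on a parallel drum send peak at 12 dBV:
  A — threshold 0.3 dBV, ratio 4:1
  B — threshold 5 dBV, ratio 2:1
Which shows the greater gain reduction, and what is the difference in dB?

A: overshoot 11.7 dB → output overshoot 2.925 dB → GR 8.775 dB.
B: overshoot 7 dB → output overshoot 3.5 dB → GR 3.5 dB.
A reduces 5.275 dB more.

A, by 5.275 dB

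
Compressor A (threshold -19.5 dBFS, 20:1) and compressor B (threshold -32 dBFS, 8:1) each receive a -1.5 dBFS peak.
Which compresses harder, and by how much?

B, by 9.5875 dB

A: 18 dB over, compressed to 0.9 dB over, so 17.1 dB of GR.
B: 30.5 dB over, compressed to 3.8125 dB over, so 26.6875 dB of GR.
B reduces 9.5875 dB more.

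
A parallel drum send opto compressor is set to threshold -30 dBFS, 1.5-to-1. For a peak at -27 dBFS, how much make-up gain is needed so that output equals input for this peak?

Overshoot 3 dB → 3/1.5 = 2 dB after compression, so the compressed level is -30 + 2 = -28 dBFS.
Make-up = target − compressed = -27 − (-28) = 1 dB.

1 dB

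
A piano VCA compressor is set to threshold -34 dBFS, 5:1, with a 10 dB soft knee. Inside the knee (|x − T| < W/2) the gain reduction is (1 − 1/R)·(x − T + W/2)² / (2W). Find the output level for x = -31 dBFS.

-33.56 dBFS

x − T + W/2 = -31 − (-34) + 5 = 8.
GR = (1 − 1/5) × 8² / 20 = 0.8 × 64 / 20 = 2.56 dB.
Output = -31 − 2.56 = -33.56 dBFS.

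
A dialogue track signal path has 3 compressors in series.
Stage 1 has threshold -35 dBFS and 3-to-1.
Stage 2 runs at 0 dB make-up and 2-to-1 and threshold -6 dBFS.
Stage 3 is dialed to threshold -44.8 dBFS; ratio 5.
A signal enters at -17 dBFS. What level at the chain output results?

-41.64 dBFS

Stage 1: overshoot 18 dB → 18/3 = 6 dB → -29 dBFS.
Stage 2: below threshold (-29 ≤ -6); passes unchanged; output -29 dBFS.
Stage 3: overshoot 15.8 dB → 15.8/5 = 3.16 dB → -41.64 dBFS.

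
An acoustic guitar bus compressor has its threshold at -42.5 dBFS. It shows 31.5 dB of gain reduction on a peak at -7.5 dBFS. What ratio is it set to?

Input overshoot = -7.5 − (-42.5) = 35 dB.
Output overshoot = 35 − 31.5 = 3.5 dB.
Ratio = input overshoot / output overshoot = 35 / 3.5 = 10.

10:1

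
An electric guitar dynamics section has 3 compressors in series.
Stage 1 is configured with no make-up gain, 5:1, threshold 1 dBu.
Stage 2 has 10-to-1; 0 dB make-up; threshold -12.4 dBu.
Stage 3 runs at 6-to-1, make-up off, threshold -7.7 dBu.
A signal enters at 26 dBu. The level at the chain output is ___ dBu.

-10.56 dBu

Stage 1: overshoot 25 dB → 25/5 = 5 dB → 6 dBu.
Stage 2: 18.4 dB above -12.4 dBu, reduced 10:1 to 1.84 dB above → -10.56 dBu.
Stage 3: -10.56 dBu is at or below the -7.7 dBu threshold — no compression; output -10.56 dBu.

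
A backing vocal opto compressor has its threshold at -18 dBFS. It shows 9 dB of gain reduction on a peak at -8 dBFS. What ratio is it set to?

Input overshoot = -8 − (-18) = 10 dB.
Output overshoot = 10 − 9 = 1 dB.
Ratio = input overshoot / output overshoot = 10 / 1 = 10.

10:1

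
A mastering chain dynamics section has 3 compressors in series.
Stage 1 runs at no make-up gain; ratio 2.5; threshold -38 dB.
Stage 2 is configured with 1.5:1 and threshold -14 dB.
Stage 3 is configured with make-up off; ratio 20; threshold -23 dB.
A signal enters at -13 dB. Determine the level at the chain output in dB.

Stage 1: -13 dB is 25 dB over -38 dB; at 2.5:1 that becomes 10 dB over, giving -28 dB.
Stage 2: -28 dB is at or below the -14 dB threshold — no compression; output -28 dB.
Stage 3: below threshold (-28 ≤ -23); passes unchanged; output -28 dB.

-28 dB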